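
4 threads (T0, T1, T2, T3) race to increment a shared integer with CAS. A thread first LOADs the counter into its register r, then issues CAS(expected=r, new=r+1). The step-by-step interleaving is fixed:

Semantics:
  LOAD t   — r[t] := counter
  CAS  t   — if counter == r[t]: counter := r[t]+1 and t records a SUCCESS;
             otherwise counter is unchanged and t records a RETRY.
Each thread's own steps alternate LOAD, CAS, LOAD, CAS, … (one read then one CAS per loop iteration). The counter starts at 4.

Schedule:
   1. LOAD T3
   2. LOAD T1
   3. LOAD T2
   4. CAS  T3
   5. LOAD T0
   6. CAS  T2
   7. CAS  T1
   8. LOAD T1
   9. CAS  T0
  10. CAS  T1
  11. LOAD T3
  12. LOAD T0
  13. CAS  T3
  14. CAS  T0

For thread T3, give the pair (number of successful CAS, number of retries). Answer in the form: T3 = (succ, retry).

1. LOAD T3 → mem=4 r[T3]=4 [LOAD]
2. LOAD T1 → mem=4 r[T1]=4 [LOAD]
3. LOAD T2 → mem=4 r[T2]=4 [LOAD]
4. CAS T3 → mem=5 r[T3]=4 [OK]
5. LOAD T0 → mem=5 r[T0]=5 [LOAD]
6. CAS T2 → mem=5 r[T2]=4 [RETRY]
7. CAS T1 → mem=5 r[T1]=4 [RETRY]
8. LOAD T1 → mem=5 r[T1]=5 [LOAD]
9. CAS T0 → mem=6 r[T0]=5 [OK]
10. CAS T1 → mem=6 r[T1]=5 [RETRY]
11. LOAD T3 → mem=6 r[T3]=6 [LOAD]
12. LOAD T0 → mem=6 r[T0]=6 [LOAD]
13. CAS T3 → mem=7 r[T3]=6 [OK]
14. CAS T0 → mem=7 r[T0]=6 [RETRY]

T3 = (2, 0)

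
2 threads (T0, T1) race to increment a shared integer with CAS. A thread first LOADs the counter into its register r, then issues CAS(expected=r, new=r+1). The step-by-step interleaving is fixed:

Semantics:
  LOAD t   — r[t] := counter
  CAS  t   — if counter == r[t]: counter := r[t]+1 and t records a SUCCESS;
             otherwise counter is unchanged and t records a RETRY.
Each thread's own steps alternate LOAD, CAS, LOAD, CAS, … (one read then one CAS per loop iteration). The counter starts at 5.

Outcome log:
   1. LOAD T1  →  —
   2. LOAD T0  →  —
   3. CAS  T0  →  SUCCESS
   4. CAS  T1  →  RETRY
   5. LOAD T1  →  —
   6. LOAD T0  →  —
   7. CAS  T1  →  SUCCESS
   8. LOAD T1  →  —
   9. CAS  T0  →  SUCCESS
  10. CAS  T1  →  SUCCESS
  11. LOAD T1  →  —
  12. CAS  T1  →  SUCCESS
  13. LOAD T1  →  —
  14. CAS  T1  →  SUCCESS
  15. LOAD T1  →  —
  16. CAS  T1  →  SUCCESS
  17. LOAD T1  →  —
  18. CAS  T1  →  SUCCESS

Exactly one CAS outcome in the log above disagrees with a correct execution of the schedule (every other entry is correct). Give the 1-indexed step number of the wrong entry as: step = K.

step = 9

Correct run:
#1 T1 reads 5
#2 T0 reads 5
#3 T0 CAS(5→6) writes; counter now 6
#4 T1 CAS(5→6) fails; counter now 6
#5 T1 reads 6
#6 T0 reads 6
#7 T1 CAS(6→7) writes; counter now 7
#8 T1 reads 7
#9 T0 CAS(6→7) fails; counter now 7
#10 T1 CAS(7→8) writes; counter now 8
#11 T1 reads 8
#12 T1 CAS(8→9) writes; counter now 9
#13 T1 reads 9
#14 T1 CAS(9→10) writes; counter now 10
#15 T1 reads 10
#16 T1 CAS(10→11) writes; counter now 11
#17 T1 reads 11
#18 T1 CAS(11→12) writes; counter now 12
Flip is step 9.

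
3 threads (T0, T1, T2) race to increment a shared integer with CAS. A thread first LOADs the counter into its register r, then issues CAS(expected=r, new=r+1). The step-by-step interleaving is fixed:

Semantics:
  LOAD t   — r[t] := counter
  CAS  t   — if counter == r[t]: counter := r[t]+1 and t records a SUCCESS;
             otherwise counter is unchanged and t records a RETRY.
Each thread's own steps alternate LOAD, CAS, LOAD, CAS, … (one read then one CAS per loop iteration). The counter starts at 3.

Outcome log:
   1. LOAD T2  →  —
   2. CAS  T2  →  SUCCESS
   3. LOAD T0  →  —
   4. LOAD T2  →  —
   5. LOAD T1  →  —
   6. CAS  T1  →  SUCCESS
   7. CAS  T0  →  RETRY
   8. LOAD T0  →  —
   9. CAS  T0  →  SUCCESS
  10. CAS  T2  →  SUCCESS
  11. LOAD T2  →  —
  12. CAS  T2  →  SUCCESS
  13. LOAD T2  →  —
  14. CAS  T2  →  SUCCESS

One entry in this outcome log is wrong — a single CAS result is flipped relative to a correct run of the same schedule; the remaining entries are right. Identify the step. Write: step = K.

step = 10

Reference trace:
   1) LOAD T2:  M=3  r_T2=3
   2) CAS  T2:  M=4  r_T2=3 ✓
   3) LOAD T0:  M=4  r_T0=4
   4) LOAD T2:  M=4  r_T2=4
   5) LOAD T1:  M=4  r_T1=4
   6) CAS  T1:  M=5  r_T1=4 ✓
   7) CAS  T0:  M=5  r_T0=4 ✗
   8) LOAD T0:  M=5  r_T0=5
   9) CAS  T0:  M=6  r_T0=5 ✓
  10) CAS  T2:  M=6  r_T2=4 ✗
  11) LOAD T2:  M=6  r_T2=6
  12) CAS  T2:  M=7  r_T2=6 ✓
  13) LOAD T2:  M=7  r_T2=7
  14) CAS  T2:  M=8  r_T2=7 ✓
Log disagrees first at step 10.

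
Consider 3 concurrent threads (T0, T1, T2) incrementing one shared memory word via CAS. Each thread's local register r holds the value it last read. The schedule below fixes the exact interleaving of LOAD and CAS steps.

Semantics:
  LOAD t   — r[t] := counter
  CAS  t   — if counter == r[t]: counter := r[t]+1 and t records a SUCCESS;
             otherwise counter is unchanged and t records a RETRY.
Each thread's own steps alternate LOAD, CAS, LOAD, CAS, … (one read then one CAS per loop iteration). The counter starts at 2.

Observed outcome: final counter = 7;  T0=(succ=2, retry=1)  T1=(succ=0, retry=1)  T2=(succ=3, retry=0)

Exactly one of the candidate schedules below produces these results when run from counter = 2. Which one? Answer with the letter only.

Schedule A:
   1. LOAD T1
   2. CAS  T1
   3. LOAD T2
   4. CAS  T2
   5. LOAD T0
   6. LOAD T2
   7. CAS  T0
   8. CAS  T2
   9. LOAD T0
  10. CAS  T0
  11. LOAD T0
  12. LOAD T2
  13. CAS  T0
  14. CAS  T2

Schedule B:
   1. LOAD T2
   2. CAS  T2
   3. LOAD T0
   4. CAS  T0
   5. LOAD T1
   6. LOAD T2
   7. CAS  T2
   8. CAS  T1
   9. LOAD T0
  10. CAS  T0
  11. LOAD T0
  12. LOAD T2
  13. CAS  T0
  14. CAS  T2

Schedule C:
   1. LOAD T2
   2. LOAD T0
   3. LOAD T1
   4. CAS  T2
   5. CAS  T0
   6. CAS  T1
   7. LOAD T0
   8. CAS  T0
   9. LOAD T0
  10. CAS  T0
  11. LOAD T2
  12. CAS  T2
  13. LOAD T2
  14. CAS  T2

Simulating candidate C:
1. LOAD T2 → mem=2 r[T2]=2 [LOAD]
2. LOAD T0 → mem=2 r[T0]=2 [LOAD]
3. LOAD T1 → mem=2 r[T1]=2 [LOAD]
4. CAS T2 → mem=3 r[T2]=2 [OK]
5. CAS T0 → mem=3 r[T0]=2 [RETRY]
6. CAS T1 → mem=3 r[T1]=2 [RETRY]
7. LOAD T0 → mem=3 r[T0]=3 [LOAD]
8. CAS T0 → mem=4 r[T0]=3 [OK]
9. LOAD T0 → mem=4 r[T0]=4 [LOAD]
10. CAS T0 → mem=5 r[T0]=4 [OK]
11. LOAD T2 → mem=5 r[T2]=5 [LOAD]
12. CAS T2 → mem=6 r[T2]=5 [OK]
13. LOAD T2 → mem=6 r[T2]=6 [LOAD]
14. CAS T2 → mem=7 r[T2]=6 [OK]

C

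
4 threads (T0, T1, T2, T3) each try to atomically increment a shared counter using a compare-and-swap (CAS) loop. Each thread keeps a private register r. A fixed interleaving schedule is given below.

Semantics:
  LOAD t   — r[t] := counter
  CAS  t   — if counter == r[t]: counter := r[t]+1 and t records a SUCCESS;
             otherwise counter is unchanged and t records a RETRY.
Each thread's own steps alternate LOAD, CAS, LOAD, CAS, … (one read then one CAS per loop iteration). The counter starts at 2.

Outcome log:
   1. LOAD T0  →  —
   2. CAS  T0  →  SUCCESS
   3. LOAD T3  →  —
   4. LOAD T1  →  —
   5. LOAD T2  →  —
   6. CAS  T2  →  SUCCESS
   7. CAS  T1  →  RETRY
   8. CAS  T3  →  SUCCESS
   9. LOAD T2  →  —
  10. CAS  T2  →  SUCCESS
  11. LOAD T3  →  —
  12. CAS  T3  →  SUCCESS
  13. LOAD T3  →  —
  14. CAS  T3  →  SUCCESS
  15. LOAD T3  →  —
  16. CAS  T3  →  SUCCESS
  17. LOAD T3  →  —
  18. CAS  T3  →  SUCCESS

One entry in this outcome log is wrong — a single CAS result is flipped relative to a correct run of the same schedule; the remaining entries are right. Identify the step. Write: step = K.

step = 8

Correct run:
   1) LOAD T0:  M=2  r_T0=2
   2) CAS  T0:  M=3  r_T0=2 ✓
   3) LOAD T3:  M=3  r_T3=3
   4) LOAD T1:  M=3  r_T1=3
   5) LOAD T2:  M=3  r_T2=3
   6) CAS  T2:  M=4  r_T2=3 ✓
   7) CAS  T1:  M=4  r_T1=3 ✗
   8) CAS  T3:  M=4  r_T3=3 ✗
   9) LOAD T2:  M=4  r_T2=4
  10) CAS  T2:  M=5  r_T2=4 ✓
  11) LOAD T3:  M=5  r_T3=5
  12) CAS  T3:  M=6  r_T3=5 ✓
  13) LOAD T3:  M=6  r_T3=6
  14) CAS  T3:  M=7  r_T3=6 ✓
  15) LOAD T3:  M=7  r_T3=7
  16) CAS  T3:  M=8  r_T3=7 ✓
  17) LOAD T3:  M=8  r_T3=8
  18) CAS  T3:  M=9  r_T3=8 ✓
Mismatch at 8.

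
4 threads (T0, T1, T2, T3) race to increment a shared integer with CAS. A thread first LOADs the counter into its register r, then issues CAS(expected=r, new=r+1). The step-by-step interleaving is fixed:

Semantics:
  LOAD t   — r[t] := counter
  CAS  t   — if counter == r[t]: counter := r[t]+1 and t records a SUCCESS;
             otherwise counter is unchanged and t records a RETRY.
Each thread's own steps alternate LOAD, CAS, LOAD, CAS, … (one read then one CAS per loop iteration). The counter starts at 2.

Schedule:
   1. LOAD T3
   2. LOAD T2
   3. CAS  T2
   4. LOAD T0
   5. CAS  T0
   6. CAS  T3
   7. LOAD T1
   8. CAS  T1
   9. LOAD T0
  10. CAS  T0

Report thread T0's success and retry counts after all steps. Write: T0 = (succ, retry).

1. LOAD T3 → mem=2 r[T3]=2 [LOAD]
2. LOAD T2 → mem=2 r[T2]=2 [LOAD]
3. CAS T2 → mem=3 r[T2]=2 [OK]
4. LOAD T0 → mem=3 r[T0]=3 [LOAD]
5. CAS T0 → mem=4 r[T0]=3 [OK]
6. CAS T3 → mem=4 r[T3]=2 [RETRY]
7. LOAD T1 → mem=4 r[T1]=4 [LOAD]
8. CAS T1 → mem=5 r[T1]=4 [OK]
9. LOAD T0 → mem=5 r[T0]=5 [LOAD]
10. CAS T0 → mem=6 r[T0]=5 [OK]

T0 = (2, 0)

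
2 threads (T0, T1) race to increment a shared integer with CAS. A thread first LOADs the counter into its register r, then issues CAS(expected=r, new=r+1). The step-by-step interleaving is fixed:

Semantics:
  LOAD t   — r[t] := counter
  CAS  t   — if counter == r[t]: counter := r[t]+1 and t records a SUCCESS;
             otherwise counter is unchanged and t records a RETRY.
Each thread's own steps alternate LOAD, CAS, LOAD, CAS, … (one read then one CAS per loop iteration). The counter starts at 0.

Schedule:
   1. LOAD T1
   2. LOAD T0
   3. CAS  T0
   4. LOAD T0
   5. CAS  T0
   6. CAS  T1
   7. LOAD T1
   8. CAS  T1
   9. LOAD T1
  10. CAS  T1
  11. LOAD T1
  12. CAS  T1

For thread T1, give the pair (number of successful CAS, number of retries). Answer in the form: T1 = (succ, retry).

T1 = (3, 1)

[1] T1.load  rd  (counter 0, T1.r 0)
[2] T0.load  rd  (counter 0, T0.r 0)
[3] T0.cas  hit  (counter 1, T0.r 0)
[4] T0.load  rd  (counter 1, T0.r 1)
[5] T0.cas  hit  (counter 2, T0.r 1)
[6] T1.cas  miss  (counter 2, T1.r 0)
[7] T1.load  rd  (counter 2, T1.r 2)
[8] T1.cas  hit  (counter 3, T1.r 2)
[9] T1.load  rd  (counter 3, T1.r 3)
[10] T1.cas  hit  (counter 4, T1.r 3)
[11] T1.load  rd  (counter 4, T1.r 4)
[12] T1.cas  hit  (counter 5, T1.r 4)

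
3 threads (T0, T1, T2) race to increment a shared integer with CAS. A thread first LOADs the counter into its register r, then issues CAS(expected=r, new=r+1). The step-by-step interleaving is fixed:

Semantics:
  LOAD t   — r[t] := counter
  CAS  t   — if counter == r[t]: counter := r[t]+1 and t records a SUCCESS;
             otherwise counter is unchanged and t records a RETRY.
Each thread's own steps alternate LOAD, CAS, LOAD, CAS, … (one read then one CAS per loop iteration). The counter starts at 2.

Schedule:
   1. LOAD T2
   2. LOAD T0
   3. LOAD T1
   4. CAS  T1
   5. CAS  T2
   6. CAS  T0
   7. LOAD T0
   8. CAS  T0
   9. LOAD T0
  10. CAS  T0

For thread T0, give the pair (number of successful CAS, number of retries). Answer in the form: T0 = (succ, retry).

   1) LOAD T2:  M=2  r_T2=2
   2) LOAD T0:  M=2  r_T0=2
   3) LOAD T1:  M=2  r_T1=2
   4) CAS  T1:  M=3  r_T1=2 ✓
   5) CAS  T2:  M=3  r_T2=2 ✗
   6) CAS  T0:  M=3  r_T0=2 ✗
   7) LOAD T0:  M=3  r_T0=3
   8) CAS  T0:  M=4  r_T0=3 ✓
   9) LOAD T0:  M=4  r_T0=4
  10) CAS  T0:  M=5  r_T0=4 ✓

T0 = (2, 1)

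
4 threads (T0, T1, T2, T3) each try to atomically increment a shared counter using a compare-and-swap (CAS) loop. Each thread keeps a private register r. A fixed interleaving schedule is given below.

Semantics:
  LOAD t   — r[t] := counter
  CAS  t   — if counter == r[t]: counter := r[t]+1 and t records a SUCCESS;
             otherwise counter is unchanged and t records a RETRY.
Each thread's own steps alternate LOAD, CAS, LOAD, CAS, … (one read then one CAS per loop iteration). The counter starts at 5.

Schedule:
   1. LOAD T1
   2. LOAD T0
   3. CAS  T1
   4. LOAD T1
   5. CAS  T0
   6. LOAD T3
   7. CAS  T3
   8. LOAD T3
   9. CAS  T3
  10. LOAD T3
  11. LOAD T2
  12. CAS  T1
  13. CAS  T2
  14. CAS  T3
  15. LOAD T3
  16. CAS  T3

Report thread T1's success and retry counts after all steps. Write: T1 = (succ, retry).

T1 = (1, 1)

step 1: T1 LOAD ⇒ load; ctr=5 reg=5
step 2: T0 LOAD ⇒ load; ctr=5 reg=5
step 3: T1 CAS ⇒ ok; ctr=6 reg=5
step 4: T1 LOAD ⇒ load; ctr=6 reg=6
step 5: T0 CAS ⇒ retry; ctr=6 reg=5
step 6: T3 LOAD ⇒ load; ctr=6 reg=6
step 7: T3 CAS ⇒ ok; ctr=7 reg=6
step 8: T3 LOAD ⇒ load; ctr=7 reg=7
step 9: T3 CAS ⇒ ok; ctr=8 reg=7
step 10: T3 LOAD ⇒ load; ctr=8 reg=8
step 11: T2 LOAD ⇒ load; ctr=8 reg=8
step 12: T1 CAS ⇒ retry; ctr=8 reg=6
step 13: T2 CAS ⇒ ok; ctr=9 reg=8
step 14: T3 CAS ⇒ retry; ctr=9 reg=8
step 15: T3 LOAD ⇒ load; ctr=9 reg=9
step 16: T3 CAS ⇒ ok; ctr=10 reg=9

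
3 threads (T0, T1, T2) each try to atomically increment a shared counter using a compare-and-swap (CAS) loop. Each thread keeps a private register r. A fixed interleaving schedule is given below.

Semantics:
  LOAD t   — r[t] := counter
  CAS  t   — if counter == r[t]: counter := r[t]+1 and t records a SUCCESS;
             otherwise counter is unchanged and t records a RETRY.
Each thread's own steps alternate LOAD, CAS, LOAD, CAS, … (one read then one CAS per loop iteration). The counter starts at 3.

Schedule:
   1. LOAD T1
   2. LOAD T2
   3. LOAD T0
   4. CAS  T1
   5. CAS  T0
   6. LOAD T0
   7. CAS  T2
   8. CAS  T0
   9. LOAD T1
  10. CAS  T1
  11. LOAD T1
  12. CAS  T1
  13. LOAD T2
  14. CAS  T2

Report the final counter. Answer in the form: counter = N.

   1) LOAD T1:  M=3  r_T1=3
   2) LOAD T2:  M=3  r_T2=3
   3) LOAD T0:  M=3  r_T0=3
   4) CAS  T1:  M=4  r_T1=3 ✓
   5) CAS  T0:  M=4  r_T0=3 ✗
   6) LOAD T0:  M=4  r_T0=4
   7) CAS  T2:  M=4  r_T2=3 ✗
   8) CAS  T0:  M=5  r_T0=4 ✓
   9) LOAD T1:  M=5  r_T1=5
  10) CAS  T1:  M=6  r_T1=5 ✓
  11) LOAD T1:  M=6  r_T1=6
  12) CAS  T1:  M=7  r_T1=6 ✓
  13) LOAD T2:  M=7  r_T2=7
  14) CAS  T2:  M=8  r_T2=7 ✓

counter = 8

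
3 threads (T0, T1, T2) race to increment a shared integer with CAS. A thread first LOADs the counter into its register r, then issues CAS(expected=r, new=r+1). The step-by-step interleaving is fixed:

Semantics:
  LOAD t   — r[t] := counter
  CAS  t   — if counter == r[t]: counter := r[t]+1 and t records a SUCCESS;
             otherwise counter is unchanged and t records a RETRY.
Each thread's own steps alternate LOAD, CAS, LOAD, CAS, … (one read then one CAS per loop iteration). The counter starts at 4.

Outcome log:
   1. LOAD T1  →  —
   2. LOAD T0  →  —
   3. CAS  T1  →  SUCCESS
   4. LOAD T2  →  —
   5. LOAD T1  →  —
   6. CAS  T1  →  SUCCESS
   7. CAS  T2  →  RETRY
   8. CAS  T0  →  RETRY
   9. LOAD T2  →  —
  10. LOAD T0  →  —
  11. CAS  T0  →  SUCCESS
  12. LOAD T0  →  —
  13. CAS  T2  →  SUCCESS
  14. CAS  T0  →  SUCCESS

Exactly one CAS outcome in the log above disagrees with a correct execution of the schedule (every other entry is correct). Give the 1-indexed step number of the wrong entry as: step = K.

Correct run:
#1 T1 reads 4
#2 T0 reads 4
#3 T1 CAS(4→5) writes; counter now 5
#4 T2 reads 5
#5 T1 reads 5
#6 T1 CAS(5→6) writes; counter now 6
#7 T2 CAS(5→6) fails; counter now 6
#8 T0 CAS(4→5) fails; counter now 6
#9 T2 reads 6
#10 T0 reads 6
#11 T0 CAS(6→7) writes; counter now 7
#12 T0 reads 7
#13 T2 CAS(6→7) fails; counter now 7
#14 T0 CAS(7→8) writes; counter now 8
Log disagrees first at step 13.

step = 13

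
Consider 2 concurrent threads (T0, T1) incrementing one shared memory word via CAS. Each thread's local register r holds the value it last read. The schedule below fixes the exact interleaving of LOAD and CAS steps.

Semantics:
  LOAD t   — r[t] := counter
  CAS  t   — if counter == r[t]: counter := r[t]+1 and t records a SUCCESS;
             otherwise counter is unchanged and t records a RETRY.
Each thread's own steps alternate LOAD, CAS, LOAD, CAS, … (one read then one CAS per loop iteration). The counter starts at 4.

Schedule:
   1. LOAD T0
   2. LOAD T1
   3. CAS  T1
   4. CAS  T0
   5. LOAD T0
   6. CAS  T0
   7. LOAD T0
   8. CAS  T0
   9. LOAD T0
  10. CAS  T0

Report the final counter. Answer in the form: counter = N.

counter = 8

1. LOAD T0 → mem=4 r[T0]=4 [LOAD]
2. LOAD T1 → mem=4 r[T1]=4 [LOAD]
3. CAS T1 → mem=5 r[T1]=4 [OK]
4. CAS T0 → mem=5 r[T0]=4 [RETRY]
5. LOAD T0 → mem=5 r[T0]=5 [LOAD]
6. CAS T0 → mem=6 r[T0]=5 [OK]
7. LOAD T0 → mem=6 r[T0]=6 [LOAD]
8. CAS T0 → mem=7 r[T0]=6 [OK]
9. LOAD T0 → mem=7 r[T0]=7 [LOAD]
10. CAS T0 → mem=8 r[T0]=7 [OK]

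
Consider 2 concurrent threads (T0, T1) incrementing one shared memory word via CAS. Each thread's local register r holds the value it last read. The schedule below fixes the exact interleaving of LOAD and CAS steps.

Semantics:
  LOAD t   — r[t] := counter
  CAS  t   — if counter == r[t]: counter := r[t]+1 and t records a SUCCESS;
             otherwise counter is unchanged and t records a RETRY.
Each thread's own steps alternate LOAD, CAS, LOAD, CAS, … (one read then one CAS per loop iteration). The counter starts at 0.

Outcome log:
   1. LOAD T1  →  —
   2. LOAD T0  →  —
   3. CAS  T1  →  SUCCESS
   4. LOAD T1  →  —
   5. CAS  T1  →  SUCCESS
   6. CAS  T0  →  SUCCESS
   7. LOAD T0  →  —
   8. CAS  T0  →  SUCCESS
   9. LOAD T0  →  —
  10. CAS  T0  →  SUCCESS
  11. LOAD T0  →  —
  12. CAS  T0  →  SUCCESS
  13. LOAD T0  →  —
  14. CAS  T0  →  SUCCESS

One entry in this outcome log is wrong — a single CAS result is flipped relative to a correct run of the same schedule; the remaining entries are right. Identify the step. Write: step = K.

step = 6

Correct run:
   1) LOAD T1:  M=0  r_T1=0
   2) LOAD T0:  M=0  r_T0=0
   3) CAS  T1:  M=1  r_T1=0 ✓
   4) LOAD T1:  M=1  r_T1=1
   5) CAS  T1:  M=2  r_T1=1 ✓
   6) CAS  T0:  M=2  r_T0=0 ✗
   7) LOAD T0:  M=2  r_T0=2
   8) CAS  T0:  M=3  r_T0=2 ✓
   9) LOAD T0:  M=3  r_T0=3
  10) CAS  T0:  M=4  r_T0=3 ✓
  11) LOAD T0:  M=4  r_T0=4
  12) CAS  T0:  M=5  r_T0=4 ✓
  13) LOAD T0:  M=5  r_T0=5
  14) CAS  T0:  M=6  r_T0=5 ✓
Mismatch at 6.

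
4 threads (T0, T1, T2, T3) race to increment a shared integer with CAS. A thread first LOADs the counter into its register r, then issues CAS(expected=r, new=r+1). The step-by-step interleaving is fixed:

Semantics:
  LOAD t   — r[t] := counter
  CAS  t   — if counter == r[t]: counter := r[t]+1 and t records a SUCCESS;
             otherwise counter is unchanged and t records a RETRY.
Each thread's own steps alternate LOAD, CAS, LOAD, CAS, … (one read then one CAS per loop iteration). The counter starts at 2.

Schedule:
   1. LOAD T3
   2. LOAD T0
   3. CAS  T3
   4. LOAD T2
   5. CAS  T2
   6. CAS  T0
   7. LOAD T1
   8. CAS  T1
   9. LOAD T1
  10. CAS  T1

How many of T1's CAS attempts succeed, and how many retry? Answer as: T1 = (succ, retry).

   1) LOAD T3:  M=2  r_T3=2
   2) LOAD T0:  M=2  r_T0=2
   3) CAS  T3:  M=3  r_T3=2 ✓
   4) LOAD T2:  M=3  r_T2=3
   5) CAS  T2:  M=4  r_T2=3 ✓
   6) CAS  T0:  M=4  r_T0=2 ✗
   7) LOAD T1:  M=4  r_T1=4
   8) CAS  T1:  M=5  r_T1=4 ✓
   9) LOAD T1:  M=5  r_T1=5
  10) CAS  T1:  M=6  r_T1=5 ✓

T1 = (2, 0)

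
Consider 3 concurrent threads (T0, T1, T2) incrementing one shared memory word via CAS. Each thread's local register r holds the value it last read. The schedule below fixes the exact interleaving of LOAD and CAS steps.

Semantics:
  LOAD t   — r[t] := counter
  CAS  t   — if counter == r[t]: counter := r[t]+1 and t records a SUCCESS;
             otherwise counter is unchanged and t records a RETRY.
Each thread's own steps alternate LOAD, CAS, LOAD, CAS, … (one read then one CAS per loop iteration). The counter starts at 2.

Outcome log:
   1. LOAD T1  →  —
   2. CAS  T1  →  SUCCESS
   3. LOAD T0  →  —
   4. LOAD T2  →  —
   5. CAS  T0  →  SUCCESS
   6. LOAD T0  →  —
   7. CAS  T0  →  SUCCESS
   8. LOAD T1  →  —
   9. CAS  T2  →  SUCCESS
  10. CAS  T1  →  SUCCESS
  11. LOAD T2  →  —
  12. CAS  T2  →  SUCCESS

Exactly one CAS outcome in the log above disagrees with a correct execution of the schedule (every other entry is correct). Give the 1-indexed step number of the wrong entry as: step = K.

Correct run:
[1] T1.load  rd  (counter 2, T1.r 2)
[2] T1.cas  hit  (counter 3, T1.r 2)
[3] T0.load  rd  (counter 3, T0.r 3)
[4] T2.load  rd  (counter 3, T2.r 3)
[5] T0.cas  hit  (counter 4, T0.r 3)
[6] T0.load  rd  (counter 4, T0.r 4)
[7] T0.cas  hit  (counter 5, T0.r 4)
[8] T1.load  rd  (counter 5, T1.r 5)
[9] T2.cas  miss  (counter 5, T2.r 3)
[10] T1.cas  hit  (counter 6, T1.r 5)
[11] T2.load  rd  (counter 6, T2.r 6)
[12] T2.cas  hit  (counter 7, T2.r 6)
Log disagrees first at step 9.

step = 9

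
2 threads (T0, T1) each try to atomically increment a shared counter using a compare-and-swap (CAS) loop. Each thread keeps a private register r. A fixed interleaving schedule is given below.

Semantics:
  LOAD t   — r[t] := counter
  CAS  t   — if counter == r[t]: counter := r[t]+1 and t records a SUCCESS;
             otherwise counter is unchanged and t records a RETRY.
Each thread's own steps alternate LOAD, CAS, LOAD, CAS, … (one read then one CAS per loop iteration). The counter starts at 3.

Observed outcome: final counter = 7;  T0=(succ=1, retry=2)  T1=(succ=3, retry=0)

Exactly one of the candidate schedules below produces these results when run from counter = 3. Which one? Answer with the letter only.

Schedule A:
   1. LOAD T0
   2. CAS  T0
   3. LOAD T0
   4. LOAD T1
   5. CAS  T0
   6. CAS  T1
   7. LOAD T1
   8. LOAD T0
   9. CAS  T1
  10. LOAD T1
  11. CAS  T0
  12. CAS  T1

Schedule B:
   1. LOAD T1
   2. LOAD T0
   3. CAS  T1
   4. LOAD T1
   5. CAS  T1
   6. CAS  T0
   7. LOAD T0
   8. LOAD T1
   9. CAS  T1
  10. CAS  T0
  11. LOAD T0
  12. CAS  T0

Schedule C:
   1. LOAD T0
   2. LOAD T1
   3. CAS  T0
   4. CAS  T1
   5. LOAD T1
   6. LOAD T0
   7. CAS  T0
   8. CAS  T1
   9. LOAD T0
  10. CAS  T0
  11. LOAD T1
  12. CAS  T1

B

Run B:
1. LOAD T1 → mem=3 r[T1]=3 [LOAD]
2. LOAD T0 → mem=3 r[T0]=3 [LOAD]
3. CAS T1 → mem=4 r[T1]=3 [OK]
4. LOAD T1 → mem=4 r[T1]=4 [LOAD]
5. CAS T1 → mem=5 r[T1]=4 [OK]
6. CAS T0 → mem=5 r[T0]=3 [RETRY]
7. LOAD T0 → mem=5 r[T0]=5 [LOAD]
8. LOAD T1 → mem=5 r[T1]=5 [LOAD]
9. CAS T1 → mem=6 r[T1]=5 [OK]
10. CAS T0 → mem=6 r[T0]=5 [RETRY]
11. LOAD T0 → mem=6 r[T0]=6 [LOAD]
12. CAS T0 → mem=7 r[T0]=6 [OK]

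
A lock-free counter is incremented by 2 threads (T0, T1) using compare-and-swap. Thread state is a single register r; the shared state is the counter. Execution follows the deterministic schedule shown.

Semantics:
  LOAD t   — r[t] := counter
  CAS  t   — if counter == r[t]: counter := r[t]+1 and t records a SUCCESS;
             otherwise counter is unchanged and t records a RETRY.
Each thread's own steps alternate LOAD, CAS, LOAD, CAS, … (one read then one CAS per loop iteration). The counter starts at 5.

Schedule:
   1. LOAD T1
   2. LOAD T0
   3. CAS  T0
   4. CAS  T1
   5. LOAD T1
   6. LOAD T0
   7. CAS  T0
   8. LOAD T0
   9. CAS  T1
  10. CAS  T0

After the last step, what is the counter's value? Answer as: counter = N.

   1) LOAD T1:  M=5  r_T1=5
   2) LOAD T0:  M=5  r_T0=5
   3) CAS  T0:  M=6  r_T0=5 ✓
   4) CAS  T1:  M=6  r_T1=5 ✗
   5) LOAD T1:  M=6  r_T1=6
   6) LOAD T0:  M=6  r_T0=6
   7) CAS  T0:  M=7  r_T0=6 ✓
   8) LOAD T0:  M=7  r_T0=7
   9) CAS  T1:  M=7  r_T1=6 ✗
  10) CAS  T0:  M=8  r_T0=7 ✓

counter = 8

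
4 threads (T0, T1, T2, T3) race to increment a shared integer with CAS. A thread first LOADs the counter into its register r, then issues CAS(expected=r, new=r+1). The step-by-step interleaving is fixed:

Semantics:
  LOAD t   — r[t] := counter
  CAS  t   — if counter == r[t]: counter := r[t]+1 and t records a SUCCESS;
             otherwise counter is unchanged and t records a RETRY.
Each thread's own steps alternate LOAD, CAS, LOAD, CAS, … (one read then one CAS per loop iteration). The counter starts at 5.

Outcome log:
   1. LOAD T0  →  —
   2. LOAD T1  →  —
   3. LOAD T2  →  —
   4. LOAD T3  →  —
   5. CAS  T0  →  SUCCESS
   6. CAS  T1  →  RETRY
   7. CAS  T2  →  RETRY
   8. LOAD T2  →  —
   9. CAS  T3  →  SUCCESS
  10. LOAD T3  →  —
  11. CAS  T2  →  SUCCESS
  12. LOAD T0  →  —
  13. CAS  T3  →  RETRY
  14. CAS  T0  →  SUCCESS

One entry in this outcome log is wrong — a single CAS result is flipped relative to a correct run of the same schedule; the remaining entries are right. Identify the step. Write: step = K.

step = 9

Re-executing:
T0 LOAD — after: cnt=5, r=5 — load
T1 LOAD — after: cnt=5, r=5 — load
T2 LOAD — after: cnt=5, r=5 — load
T3 LOAD — after: cnt=5, r=5 — load
T0 CAS — after: cnt=6, r=5 — ok
T1 CAS — after: cnt=6, r=5 — retry
T2 CAS — after: cnt=6, r=5 — retry
T2 LOAD — after: cnt=6, r=6 — load
T3 CAS — after: cnt=6, r=5 — retry
T3 LOAD — after: cnt=6, r=6 — load
T2 CAS — after: cnt=7, r=6 — ok
T0 LOAD — after: cnt=7, r=7 — load
T3 CAS — after: cnt=7, r=6 — retry
T0 CAS — after: cnt=8, r=7 — ok
Flip is step 9.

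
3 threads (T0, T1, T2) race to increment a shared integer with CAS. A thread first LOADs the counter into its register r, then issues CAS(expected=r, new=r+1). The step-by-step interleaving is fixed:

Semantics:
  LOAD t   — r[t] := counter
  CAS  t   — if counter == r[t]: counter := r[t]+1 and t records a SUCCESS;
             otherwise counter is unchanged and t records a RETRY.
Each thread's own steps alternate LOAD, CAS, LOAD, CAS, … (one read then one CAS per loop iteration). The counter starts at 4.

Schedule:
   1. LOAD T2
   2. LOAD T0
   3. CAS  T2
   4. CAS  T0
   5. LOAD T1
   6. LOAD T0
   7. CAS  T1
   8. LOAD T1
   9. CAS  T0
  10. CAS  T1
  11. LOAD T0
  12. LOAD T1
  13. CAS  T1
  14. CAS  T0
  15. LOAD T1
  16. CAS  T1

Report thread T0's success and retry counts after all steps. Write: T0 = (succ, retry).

[1] T2.load  rd  (counter 4, T2.r 4)
[2] T0.load  rd  (counter 4, T0.r 4)
[3] T2.cas  hit  (counter 5, T2.r 4)
[4] T0.cas  miss  (counter 5, T0.r 4)
[5] T1.load  rd  (counter 5, T1.r 5)
[6] T0.load  rd  (counter 5, T0.r 5)
[7] T1.cas  hit  (counter 6, T1.r 5)
[8] T1.load  rd  (counter 6, T1.r 6)
[9] T0.cas  miss  (counter 6, T0.r 5)
[10] T1.cas  hit  (counter 7, T1.r 6)
[11] T0.load  rd  (counter 7, T0.r 7)
[12] T1.load  rd  (counter 7, T1.r 7)
[13] T1.cas  hit  (counter 8, T1.r 7)
[14] T0.cas  miss  (counter 8, T0.r 7)
[15] T1.load  rd  (counter 8, T1.r 8)
[16] T1.cas  hit  (counter 9, T1.r 8)

T0 = (0, 3)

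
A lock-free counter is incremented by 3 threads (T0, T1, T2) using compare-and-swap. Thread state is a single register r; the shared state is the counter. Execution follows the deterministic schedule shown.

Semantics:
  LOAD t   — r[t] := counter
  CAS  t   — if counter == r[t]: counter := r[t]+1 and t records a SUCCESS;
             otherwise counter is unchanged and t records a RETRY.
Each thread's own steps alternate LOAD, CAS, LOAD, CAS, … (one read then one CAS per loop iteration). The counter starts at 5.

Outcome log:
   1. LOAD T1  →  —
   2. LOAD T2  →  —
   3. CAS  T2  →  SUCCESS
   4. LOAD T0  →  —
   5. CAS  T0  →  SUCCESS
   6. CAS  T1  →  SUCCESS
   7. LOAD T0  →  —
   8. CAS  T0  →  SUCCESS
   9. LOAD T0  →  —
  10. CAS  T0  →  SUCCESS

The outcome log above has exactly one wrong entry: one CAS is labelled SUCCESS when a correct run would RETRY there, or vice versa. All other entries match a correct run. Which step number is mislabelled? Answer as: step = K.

Reference trace:
step 1: T1 LOAD ⇒ load; ctr=5 reg=5
step 2: T2 LOAD ⇒ load; ctr=5 reg=5
step 3: T2 CAS ⇒ ok; ctr=6 reg=5
step 4: T0 LOAD ⇒ load; ctr=6 reg=6
step 5: T0 CAS ⇒ ok; ctr=7 reg=6
step 6: T1 CAS ⇒ retry; ctr=7 reg=5
step 7: T0 LOAD ⇒ load; ctr=7 reg=7
step 8: T0 CAS ⇒ ok; ctr=8 reg=7
step 9: T0 LOAD ⇒ load; ctr=8 reg=8
step 10: T0 CAS ⇒ ok; ctr=9 reg=8
Log disagrees first at step 6.

step = 6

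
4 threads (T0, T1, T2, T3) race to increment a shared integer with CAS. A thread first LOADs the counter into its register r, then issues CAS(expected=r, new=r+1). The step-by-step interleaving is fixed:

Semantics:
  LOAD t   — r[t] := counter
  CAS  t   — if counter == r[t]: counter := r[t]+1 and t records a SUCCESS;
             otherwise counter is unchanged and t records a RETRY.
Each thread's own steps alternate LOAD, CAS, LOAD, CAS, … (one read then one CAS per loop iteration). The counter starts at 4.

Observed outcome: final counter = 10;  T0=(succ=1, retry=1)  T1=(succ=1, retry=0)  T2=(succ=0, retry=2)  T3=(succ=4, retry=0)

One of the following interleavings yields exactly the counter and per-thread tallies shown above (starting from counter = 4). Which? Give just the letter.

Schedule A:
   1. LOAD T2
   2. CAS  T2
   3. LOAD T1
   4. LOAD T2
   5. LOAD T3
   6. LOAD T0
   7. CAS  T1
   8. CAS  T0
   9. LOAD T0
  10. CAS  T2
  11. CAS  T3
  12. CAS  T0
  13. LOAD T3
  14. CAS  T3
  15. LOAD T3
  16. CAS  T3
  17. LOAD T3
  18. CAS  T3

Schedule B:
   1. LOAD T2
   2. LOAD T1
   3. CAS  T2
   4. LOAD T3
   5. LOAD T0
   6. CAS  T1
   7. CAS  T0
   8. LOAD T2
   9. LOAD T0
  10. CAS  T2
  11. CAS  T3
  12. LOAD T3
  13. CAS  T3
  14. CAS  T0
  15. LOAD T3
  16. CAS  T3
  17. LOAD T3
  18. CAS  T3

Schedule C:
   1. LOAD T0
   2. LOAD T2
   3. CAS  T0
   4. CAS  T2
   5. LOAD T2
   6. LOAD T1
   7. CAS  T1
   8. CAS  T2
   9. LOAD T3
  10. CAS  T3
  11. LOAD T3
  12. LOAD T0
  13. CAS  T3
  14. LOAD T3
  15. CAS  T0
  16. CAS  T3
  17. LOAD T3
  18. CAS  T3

C

Tracing schedule C:
   1) LOAD T0:  M=4  r_T0=4
   2) LOAD T2:  M=4  r_T2=4
   3) CAS  T0:  M=5  r_T0=4 ✓
   4) CAS  T2:  M=5  r_T2=4 ✗
   5) LOAD T2:  M=5  r_T2=5
   6) LOAD T1:  M=5  r_T1=5
   7) CAS  T1:  M=6  r_T1=5 ✓
   8) CAS  T2:  M=6  r_T2=5 ✗
   9) LOAD T3:  M=6  r_T3=6
  10) CAS  T3:  M=7  r_T3=6 ✓
  11) LOAD T3:  M=7  r_T3=7
  12) LOAD T0:  M=7  r_T0=7
  13) CAS  T3:  M=8  r_T3=7 ✓
  14) LOAD T3:  M=8  r_T3=8
  15) CAS  T0:  M=8  r_T0=7 ✗
  16) CAS  T3:  M=9  r_T3=8 ✓
  17) LOAD T3:  M=9  r_T3=9
  18) CAS  T3:  M=10  r_T3=9 ✓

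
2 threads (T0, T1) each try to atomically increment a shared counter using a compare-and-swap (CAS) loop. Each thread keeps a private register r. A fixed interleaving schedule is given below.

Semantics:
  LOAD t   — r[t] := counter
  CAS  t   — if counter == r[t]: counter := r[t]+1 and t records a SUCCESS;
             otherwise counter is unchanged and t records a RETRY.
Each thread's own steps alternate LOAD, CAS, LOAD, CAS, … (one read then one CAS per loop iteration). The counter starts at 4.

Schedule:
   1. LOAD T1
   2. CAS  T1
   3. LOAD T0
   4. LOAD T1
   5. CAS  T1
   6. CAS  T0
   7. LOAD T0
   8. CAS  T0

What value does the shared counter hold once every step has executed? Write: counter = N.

counter = 7

1. LOAD T1 → mem=4 r[T1]=4 [LOAD]
2. CAS T1 → mem=5 r[T1]=4 [OK]
3. LOAD T0 → mem=5 r[T0]=5 [LOAD]
4. LOAD T1 → mem=5 r[T1]=5 [LOAD]
5. CAS T1 → mem=6 r[T1]=5 [OK]
6. CAS T0 → mem=6 r[T0]=5 [RETRY]
7. LOAD T0 → mem=6 r[T0]=6 [LOAD]
8. CAS T0 → mem=7 r[T0]=6 [OK]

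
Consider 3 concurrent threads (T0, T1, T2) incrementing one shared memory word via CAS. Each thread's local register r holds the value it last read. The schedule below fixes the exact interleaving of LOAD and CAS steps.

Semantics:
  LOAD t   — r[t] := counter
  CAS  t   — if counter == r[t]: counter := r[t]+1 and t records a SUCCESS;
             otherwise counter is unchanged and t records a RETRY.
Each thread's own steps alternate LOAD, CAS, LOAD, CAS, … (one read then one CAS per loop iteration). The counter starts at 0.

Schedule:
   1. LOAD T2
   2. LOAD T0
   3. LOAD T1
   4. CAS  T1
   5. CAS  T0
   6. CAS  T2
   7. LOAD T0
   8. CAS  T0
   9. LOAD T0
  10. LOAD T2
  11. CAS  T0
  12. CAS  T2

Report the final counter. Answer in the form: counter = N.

counter = 3

1. LOAD T2 → mem=0 r[T2]=0 [LOAD]
2. LOAD T0 → mem=0 r[T0]=0 [LOAD]
3. LOAD T1 → mem=0 r[T1]=0 [LOAD]
4. CAS T1 → mem=1 r[T1]=0 [OK]
5. CAS T0 → mem=1 r[T0]=0 [RETRY]
6. CAS T2 → mem=1 r[T2]=0 [RETRY]
7. LOAD T0 → mem=1 r[T0]=1 [LOAD]
8. CAS T0 → mem=2 r[T0]=1 [OK]
9. LOAD T0 → mem=2 r[T0]=2 [LOAD]
10. LOAD T2 → mem=2 r[T2]=2 [LOAD]
11. CAS T0 → mem=3 r[T0]=2 [OK]
12. CAS T2 → mem=3 r[T2]=2 [RETRY]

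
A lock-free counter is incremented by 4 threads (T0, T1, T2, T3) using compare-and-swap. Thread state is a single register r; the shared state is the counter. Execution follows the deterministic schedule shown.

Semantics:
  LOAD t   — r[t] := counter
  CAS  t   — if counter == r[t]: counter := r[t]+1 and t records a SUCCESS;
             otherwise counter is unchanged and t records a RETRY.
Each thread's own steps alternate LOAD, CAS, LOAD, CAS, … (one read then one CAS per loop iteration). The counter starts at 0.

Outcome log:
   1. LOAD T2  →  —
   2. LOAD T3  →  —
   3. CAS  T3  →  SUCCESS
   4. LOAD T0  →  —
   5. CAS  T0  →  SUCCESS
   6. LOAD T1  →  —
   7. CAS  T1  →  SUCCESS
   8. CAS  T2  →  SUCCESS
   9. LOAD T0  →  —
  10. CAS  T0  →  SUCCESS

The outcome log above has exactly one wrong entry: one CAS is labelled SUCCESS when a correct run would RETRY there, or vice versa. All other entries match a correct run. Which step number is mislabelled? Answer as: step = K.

step = 8

Reference trace:
T2 LOAD — after: cnt=0, r=0 — load
T3 LOAD — after: cnt=0, r=0 — load
T3 CAS — after: cnt=1, r=0 — ok
T0 LOAD — after: cnt=1, r=1 — load
T0 CAS — after: cnt=2, r=1 — ok
T1 LOAD — after: cnt=2, r=2 — load
T1 CAS — after: cnt=3, r=2 — ok
T2 CAS — after: cnt=3, r=0 — retry
T0 LOAD — after: cnt=3, r=3 — load
T0 CAS — after: cnt=4, r=3 — ok
Log disagrees first at step 8.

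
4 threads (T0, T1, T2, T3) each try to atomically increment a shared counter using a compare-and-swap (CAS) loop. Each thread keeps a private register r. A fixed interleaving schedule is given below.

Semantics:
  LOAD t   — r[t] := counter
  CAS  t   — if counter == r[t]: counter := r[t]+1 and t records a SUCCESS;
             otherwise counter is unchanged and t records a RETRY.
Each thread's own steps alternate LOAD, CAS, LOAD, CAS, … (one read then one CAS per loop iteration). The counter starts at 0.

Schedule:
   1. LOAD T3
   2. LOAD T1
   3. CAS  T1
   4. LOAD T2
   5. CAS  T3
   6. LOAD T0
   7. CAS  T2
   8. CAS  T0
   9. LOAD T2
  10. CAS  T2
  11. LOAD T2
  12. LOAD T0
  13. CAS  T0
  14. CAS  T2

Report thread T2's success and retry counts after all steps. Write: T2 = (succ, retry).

   1) LOAD T3:  M=0  r_T3=0
   2) LOAD T1:  M=0  r_T1=0
   3) CAS  T1:  M=1  r_T1=0 ✓
   4) LOAD T2:  M=1  r_T2=1
   5) CAS  T3:  M=1  r_T3=0 ✗
   6) LOAD T0:  M=1  r_T0=1
   7) CAS  T2:  M=2  r_T2=1 ✓
   8) CAS  T0:  M=2  r_T0=1 ✗
   9) LOAD T2:  M=2  r_T2=2
  10) CAS  T2:  M=3  r_T2=2 ✓
  11) LOAD T2:  M=3  r_T2=3
  12) LOAD T0:  M=3  r_T0=3
  13) CAS  T0:  M=4  r_T0=3 ✓
  14) CAS  T2:  M=4  r_T2=3 ✗

T2 = (2, 1)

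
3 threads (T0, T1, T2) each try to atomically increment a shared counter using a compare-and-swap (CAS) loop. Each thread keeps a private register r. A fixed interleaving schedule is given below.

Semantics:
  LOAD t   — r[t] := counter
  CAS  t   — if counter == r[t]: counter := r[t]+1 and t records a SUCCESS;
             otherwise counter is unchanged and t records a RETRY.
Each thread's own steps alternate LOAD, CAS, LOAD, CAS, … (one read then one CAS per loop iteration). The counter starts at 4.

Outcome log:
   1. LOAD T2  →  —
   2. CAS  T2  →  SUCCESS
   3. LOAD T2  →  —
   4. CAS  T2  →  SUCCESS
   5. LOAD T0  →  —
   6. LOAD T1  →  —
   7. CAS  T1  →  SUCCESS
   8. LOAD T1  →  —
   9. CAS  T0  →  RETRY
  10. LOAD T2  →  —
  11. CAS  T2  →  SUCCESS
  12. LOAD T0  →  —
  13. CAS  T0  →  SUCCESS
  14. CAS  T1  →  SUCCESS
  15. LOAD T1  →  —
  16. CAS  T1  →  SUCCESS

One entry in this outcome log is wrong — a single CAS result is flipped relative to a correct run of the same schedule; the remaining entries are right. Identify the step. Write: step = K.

Correct run:
T2 LOAD — after: cnt=4, r=4 — load
T2 CAS — after: cnt=5, r=4 — ok
T2 LOAD — after: cnt=5, r=5 — load
T2 CAS — after: cnt=6, r=5 — ok
T0 LOAD — after: cnt=6, r=6 — load
T1 LOAD — after: cnt=6, r=6 — load
T1 CAS — after: cnt=7, r=6 — ok
T1 LOAD — after: cnt=7, r=7 — load
T0 CAS — after: cnt=7, r=6 — retry
T2 LOAD — after: cnt=7, r=7 — load
T2 CAS — after: cnt=8, r=7 — ok
T0 LOAD — after: cnt=8, r=8 — load
T0 CAS — after: cnt=9, r=8 — ok
T1 CAS — after: cnt=9, r=7 — retry
T1 LOAD — after: cnt=9, r=9 — load
T1 CAS — after: cnt=10, r=9 — ok
Flip is step 14.

step = 14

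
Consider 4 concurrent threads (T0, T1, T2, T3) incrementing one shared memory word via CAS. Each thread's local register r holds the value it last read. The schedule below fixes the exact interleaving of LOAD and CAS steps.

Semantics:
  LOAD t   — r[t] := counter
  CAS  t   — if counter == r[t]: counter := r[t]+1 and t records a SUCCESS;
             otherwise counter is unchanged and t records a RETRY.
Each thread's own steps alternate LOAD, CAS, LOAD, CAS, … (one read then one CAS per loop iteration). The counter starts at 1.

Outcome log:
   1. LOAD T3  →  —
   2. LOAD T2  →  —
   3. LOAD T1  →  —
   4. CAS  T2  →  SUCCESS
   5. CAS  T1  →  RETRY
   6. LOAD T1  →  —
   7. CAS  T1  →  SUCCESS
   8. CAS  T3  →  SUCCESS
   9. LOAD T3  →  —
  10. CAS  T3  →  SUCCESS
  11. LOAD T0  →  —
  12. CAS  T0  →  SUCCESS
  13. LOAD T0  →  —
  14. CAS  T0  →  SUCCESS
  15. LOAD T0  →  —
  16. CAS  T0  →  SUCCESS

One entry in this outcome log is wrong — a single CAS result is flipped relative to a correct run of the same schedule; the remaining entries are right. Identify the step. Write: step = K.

Correct run:
   1) LOAD T3:  M=1  r_T3=1
   2) LOAD T2:  M=1  r_T2=1
   3) LOAD T1:  M=1  r_T1=1
   4) CAS  T2:  M=2  r_T2=1 ✓
   5) CAS  T1:  M=2  r_T1=1 ✗
   6) LOAD T1:  M=2  r_T1=2
   7) CAS  T1:  M=3  r_T1=2 ✓
   8) CAS  T3:  M=3  r_T3=1 ✗
   9) LOAD T3:  M=3  r_T3=3
  10) CAS  T3:  M=4  r_T3=3 ✓
  11) LOAD T0:  M=4  r_T0=4
  12) CAS  T0:  M=5  r_T0=4 ✓
  13) LOAD T0:  M=5  r_T0=5
  14) CAS  T0:  M=6  r_T0=5 ✓
  15) LOAD T0:  M=6  r_T0=6
  16) CAS  T0:  M=7  r_T0=6 ✓
Log disagrees first at step 8.

step = 8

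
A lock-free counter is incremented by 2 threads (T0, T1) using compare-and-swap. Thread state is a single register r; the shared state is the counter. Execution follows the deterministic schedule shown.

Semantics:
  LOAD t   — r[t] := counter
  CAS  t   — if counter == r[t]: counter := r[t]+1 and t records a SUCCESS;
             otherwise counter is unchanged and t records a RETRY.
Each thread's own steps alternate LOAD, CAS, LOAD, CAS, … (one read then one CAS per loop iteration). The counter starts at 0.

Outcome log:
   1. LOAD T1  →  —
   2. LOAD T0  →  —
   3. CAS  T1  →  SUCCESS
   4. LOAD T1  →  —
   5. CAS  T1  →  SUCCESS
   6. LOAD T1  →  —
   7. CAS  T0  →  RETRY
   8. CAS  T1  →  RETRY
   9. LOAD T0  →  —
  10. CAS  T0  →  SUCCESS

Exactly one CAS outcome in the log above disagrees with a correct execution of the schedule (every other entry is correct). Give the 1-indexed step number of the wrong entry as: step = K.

step = 8

Correct run:
   1) LOAD T1:  M=0  r_T1=0
   2) LOAD T0:  M=0  r_T0=0
   3) CAS  T1:  M=1  r_T1=0 ✓
   4) LOAD T1:  M=1  r_T1=1
   5) CAS  T1:  M=2  r_T1=1 ✓
   6) LOAD T1:  M=2  r_T1=2
   7) CAS  T0:  M=2  r_T0=0 ✗
   8) CAS  T1:  M=3  r_T1=2 ✓
   9) LOAD T0:  M=3  r_T0=3
  10) CAS  T0:  M=4  r_T0=3 ✓
Flip is step 8.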